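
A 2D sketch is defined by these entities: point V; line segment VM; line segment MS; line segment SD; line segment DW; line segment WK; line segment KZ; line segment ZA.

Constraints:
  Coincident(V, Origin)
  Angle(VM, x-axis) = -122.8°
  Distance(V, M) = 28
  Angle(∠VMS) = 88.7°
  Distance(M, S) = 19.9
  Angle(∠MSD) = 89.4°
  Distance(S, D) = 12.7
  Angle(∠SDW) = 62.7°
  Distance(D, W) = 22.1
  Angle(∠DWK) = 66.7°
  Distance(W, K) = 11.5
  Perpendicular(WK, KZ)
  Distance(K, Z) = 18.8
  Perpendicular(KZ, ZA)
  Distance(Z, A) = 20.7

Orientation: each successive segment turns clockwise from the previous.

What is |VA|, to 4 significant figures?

6.705

V is at the origin; VM runs at -122.8° with length 28.0, so M = (-15.17, -23.54). ∠VMS = 88.7° gives MS at 145.9° from the x-axis; with |MS| = 19.9, S = (-31.65, -12.38). ∠MSD = 89.4° gives SD at 55.30° from the x-axis; with |SD| = 12.7, D = (-24.42, -1.938). ∠SDW = 62.7° gives DW at -62.00° from the x-axis; with |DW| = 22.1, W = (-14.04, -21.45). ∠DWK = 66.7° gives WK at -175.3° from the x-axis; with |WK| = 11.5, K = (-25.50, -22.39). WK ⟂ KZ, so KZ runs at 94.70°; with |KZ| = 18.8, Z = (-27.04, -3.657). The perpendicularity gives ZA at right angles to KZ, so ZA runs at 4.700°; with |ZA| = 20.7, A = (-6.412, -1.960). Then |VA| = |A − V| = 6.705.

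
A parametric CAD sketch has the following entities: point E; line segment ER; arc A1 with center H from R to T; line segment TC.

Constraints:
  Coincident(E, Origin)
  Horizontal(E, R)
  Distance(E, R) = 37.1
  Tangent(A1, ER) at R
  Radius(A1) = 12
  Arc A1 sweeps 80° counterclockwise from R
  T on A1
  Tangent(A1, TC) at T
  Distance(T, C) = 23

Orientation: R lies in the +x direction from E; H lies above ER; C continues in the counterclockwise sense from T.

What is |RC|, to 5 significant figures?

36.202

E is at the origin; E and R share the same y with |ER| = 37.1 and R on the +x side, so R = (37.100, 0.0000). A1 meets ER tangentially, so HR is at right angles to ER, so H = R + (0, 12) = (37.100, 12.000). On A1, R sits at bearing -90° from H; an 80° counterclockwise sweep puts T at bearing -10°, so T = H + 12.0·(cos -10°, sin -10°) = (48.918, 9.9162). The tangent condition forces HT to be normal to TC, so TC runs along (−sin -10°, cos -10°); with |TC| = 23.0, C = (52.912, 32.567). Then |RC| = |C − R| = 36.202.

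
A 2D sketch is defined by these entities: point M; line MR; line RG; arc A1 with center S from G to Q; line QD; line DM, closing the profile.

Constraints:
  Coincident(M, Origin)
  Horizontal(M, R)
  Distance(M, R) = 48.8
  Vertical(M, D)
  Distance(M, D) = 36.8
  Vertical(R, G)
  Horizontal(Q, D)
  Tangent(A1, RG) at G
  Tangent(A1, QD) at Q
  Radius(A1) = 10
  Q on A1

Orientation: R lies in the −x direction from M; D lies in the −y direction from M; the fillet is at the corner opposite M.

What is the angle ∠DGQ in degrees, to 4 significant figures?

33.42°

The virtual corner opposite M is at (-48.80, -36.80). Tangency of A1 to RG means the radius SG is perpendicular to RG and since A1 is tangent to QD there, SQ ⟂ QD, with radius 10.0, so the center S sits 10.0 in from both sides at S = (-38.80, -26.80). That places the tangent points at G = (-48.80, -26.80) on RG and Q = (-38.80, -36.80) on QD. Then cos ∠DGQ = GD·GQ / (|GD||GQ|), giving 33.42°.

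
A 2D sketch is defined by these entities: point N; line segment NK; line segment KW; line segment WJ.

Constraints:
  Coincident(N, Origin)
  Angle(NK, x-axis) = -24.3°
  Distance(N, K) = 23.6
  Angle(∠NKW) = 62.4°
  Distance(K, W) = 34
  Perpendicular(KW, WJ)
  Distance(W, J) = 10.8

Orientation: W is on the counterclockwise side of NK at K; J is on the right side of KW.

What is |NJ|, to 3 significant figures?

39.2

N is at the origin; NK runs at -24.3° with length 23.6, so K = 23.6·(cos -24.3°, sin -24.3°) = (21.5, -9.71). ∠NKW = 62.4°, so KW runs at -24.3° + (180° − 62.4°) = 93.3° from the x-axis; with |KW| = 34.0, W = K + 34.0·(cos 93.3°, sin 93.3°) = (19.6, 24.2). The perpendicularity gives WJ at right angles to KW; with |WJ| = 10.8 on the right of KW, J = W + 10.8·(0.998, 0.0576) = (30.3, 24.9). Then |NJ| = |J − N| = 39.2.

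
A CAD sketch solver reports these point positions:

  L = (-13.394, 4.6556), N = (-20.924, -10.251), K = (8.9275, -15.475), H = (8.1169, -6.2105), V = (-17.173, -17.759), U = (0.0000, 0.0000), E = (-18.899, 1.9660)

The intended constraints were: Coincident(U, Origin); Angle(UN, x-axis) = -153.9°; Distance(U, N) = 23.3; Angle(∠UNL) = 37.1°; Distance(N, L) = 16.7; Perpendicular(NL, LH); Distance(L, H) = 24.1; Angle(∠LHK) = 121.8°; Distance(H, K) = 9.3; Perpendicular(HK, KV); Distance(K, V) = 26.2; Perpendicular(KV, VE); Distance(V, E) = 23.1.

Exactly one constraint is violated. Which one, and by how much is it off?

Distance(V, E) = 23.1 — off by 3.30.

U = (0.00, 0.00) ✓; UN at -153.9° ✓; |UN| = 23.30 ✓; ∠UNL = 37.10° ✓; |NL| = 16.70 ✓; ∠(NL, LH) = 90.00° ✓; |LH| = 24.10 ✓; ∠LHK = 121.8° ✓; |HK| = 9.300 ✓; ∠(HK, KV) = 90.00° ✓; |KV| = 26.20 ✓; ∠(KV, VE) = 90.00° ✓; |VE| = 19.80 ✗.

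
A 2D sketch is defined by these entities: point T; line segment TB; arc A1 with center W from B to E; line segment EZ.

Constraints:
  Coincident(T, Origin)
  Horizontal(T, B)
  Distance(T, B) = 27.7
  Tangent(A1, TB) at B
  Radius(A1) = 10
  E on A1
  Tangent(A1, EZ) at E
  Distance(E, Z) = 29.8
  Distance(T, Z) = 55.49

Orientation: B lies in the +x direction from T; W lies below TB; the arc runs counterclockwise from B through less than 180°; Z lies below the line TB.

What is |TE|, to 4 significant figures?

25.93

T is at the origin; T and B share the same y with |TB| = 27.7 and B on the +x side, so B = (27.70, 0.000). The tangent condition forces WB to be normal to TB, so W = B + (0, -10) = (27.70, -10.00). Since WE ⟂ EZ (tangency), |WZ| = √(10.0² + 29.8²) = 31.43 regardless of where E sits on A1. So Z lies on both circle(T, 55.49) and circle(W, 31.43); the below-TB intersection is Z = (39.23, -39.24). E is the foot of the tangent from Z: E = (20.05, -16.44).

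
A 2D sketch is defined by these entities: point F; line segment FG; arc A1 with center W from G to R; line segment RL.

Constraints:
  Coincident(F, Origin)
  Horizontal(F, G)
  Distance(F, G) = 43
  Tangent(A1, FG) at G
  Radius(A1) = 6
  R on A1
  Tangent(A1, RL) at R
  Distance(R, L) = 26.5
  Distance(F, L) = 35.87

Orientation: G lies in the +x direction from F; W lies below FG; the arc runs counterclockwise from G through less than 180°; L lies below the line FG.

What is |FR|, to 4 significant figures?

37.91

Checks: |WG| = 6.000 ✓; |WR| = 6.000 ✓; ∠(WR, RL) = 90.00° ✓; |RL| = 26.50 ✓; |FL| = 35.87 ✓.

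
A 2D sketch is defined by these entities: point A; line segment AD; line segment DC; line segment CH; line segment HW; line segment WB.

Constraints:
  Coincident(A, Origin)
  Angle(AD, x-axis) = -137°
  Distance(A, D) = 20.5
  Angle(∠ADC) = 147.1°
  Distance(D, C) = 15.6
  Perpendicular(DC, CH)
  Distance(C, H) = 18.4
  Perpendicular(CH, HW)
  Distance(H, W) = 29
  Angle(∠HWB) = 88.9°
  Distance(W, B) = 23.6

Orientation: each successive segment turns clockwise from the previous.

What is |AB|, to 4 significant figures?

16.88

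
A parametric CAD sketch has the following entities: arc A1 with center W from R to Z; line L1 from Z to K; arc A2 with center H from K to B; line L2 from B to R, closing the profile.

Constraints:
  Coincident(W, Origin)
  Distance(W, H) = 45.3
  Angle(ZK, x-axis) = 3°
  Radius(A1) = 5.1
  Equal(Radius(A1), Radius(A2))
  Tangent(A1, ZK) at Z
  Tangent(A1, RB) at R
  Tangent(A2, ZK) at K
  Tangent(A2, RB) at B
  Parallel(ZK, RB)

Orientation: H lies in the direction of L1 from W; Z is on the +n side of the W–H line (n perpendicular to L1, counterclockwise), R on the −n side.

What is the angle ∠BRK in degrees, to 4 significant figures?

12.69°

The slot axis is L1's direction at 3.0°, so u = (cos 3.0°, sin 3.0°) = (0.9986, 0.05234) and n = (−sin 3.0°, cos 3.0°) = (-0.05234, 0.9986). W is at the origin and H lies 45.3 along u from W, so H = 45.3·u = (45.24, 2.371). Tangency of A1 to both parallel lines with radius 5.1 puts Z and R at W ± 5.1·n: Z = (-0.2669, 5.093), R = (0.2669, -5.093). Equal radii place K and B the same way about H: K = H + 5.1·n = (44.97, 7.464), B = H − 5.1·n = (45.50, -2.722). Then cos ∠BRK = RB·RK / (|RB||RK|), giving 12.69°.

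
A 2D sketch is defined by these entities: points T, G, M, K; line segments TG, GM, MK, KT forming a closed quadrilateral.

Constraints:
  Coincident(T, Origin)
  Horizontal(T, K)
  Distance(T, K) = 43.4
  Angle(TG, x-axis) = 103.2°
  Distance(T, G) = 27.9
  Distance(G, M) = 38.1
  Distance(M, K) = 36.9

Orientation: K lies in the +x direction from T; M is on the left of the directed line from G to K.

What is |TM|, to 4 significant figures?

46.54

T is at the origin; TK is horizontal with |TK| = 43.4 and K in +x, so K = (43.4, 0). TG runs at 103.2° with |TG| = 27.9, so G = (-6.371, 27.16). M is determined by |GM| = 38.1 and |MK| = 36.9 together: it lies at the intersection of circle(G, 38.1) and circle(K, 36.9). With |GK| = 56.70, the foot of the radical line on GK is 29.14 from G and the perpendicular offset is √(38.1² − 29.14²) = 24.54. Taking the left-of-GK solution: M = (30.97, 34.74).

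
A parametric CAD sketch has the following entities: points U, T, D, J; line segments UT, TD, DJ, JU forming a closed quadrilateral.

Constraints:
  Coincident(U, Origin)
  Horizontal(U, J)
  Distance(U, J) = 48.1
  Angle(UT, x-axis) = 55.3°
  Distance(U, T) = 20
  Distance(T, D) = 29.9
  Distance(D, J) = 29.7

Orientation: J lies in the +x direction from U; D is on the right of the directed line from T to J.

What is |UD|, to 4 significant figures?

24.05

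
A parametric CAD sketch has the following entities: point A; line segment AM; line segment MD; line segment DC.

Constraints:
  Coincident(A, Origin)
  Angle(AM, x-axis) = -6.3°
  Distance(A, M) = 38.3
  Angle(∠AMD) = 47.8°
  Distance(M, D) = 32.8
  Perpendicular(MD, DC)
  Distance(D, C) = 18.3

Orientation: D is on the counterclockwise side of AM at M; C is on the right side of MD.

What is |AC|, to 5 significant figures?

47.206

A is at the origin; AM runs at -6.3° with length 38.3, so M = 38.3·(cos -6.3°, sin -6.3°) = (38.069, -4.2028). ∠AMD = 47.8°, so MD runs at -6.3° + (180° − 47.8°) = 125.90° from the x-axis; with |MD| = 32.8, D = M + 32.8·(cos 125.90°, sin 125.90°) = (18.836, 22.367). MD is perpendicular to DC; with |DC| = 18.3 on the right of MD, C = D + 18.3·(0.81004, 0.58637) = (33.659, 33.097). Then |AC| = |C − A| = 47.206.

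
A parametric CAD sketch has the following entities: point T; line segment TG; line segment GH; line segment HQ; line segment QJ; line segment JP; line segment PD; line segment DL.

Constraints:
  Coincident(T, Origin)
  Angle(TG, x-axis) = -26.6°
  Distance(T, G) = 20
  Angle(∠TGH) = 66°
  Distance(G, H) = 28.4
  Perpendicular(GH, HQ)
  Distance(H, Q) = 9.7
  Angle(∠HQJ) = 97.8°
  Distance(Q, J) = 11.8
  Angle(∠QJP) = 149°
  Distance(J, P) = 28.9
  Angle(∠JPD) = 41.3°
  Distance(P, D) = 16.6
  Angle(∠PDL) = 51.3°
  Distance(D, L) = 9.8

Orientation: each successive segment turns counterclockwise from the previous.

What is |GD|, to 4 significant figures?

7.910

T is at the origin; TG runs at -26.6° with length 20.0, so G = (17.88, -8.955). ∠TGH = 66.0° gives GH at 87.40° from the x-axis; with |GH| = 28.4, H = (19.17, 19.42). The perpendicularity gives HQ at right angles to GH, so HQ runs at 177.4°; with |HQ| = 9.7, Q = (9.481, 19.86). ∠HQJ = 97.8° gives QJ at -100.4° from the x-axis; with |QJ| = 11.8, J = (7.351, 8.249). ∠QJP = 149.0° gives JP at -69.40° from the x-axis; with |JP| = 28.9, P = (17.52, -18.80). ∠JPD = 41.3° gives PD at 69.30° from the x-axis; with |PD| = 16.6, D = (23.39, -3.274). Then |GD| = |D − G| = 7.910.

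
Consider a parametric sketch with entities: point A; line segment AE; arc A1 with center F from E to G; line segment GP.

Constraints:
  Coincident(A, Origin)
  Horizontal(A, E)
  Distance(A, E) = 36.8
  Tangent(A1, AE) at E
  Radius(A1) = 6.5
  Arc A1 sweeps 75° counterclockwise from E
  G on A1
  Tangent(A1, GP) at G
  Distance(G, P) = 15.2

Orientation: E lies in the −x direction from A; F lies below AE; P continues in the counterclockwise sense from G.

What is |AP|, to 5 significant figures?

50.896

On A1, E sits at bearing 90° from F; a 75° counterclockwise sweep puts G at bearing 165°, so G = F + 6.5·(cos 165°, sin 165°) = (-43.079, -4.8177). Tangency of A1 to GP means the radius FG is perpendicular to GP, so GP runs along (−sin 165°, cos 165°); with |GP| = 15.2, P = (-47.013, -19.500). Then |AP| = |P − A| = 50.896.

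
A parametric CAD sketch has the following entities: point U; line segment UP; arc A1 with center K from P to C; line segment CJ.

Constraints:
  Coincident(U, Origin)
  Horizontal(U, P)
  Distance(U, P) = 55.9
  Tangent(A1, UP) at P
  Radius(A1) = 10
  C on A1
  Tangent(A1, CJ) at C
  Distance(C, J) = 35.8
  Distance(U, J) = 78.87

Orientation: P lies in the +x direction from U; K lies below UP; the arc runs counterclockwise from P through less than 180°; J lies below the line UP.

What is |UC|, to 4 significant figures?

49.30

U is at the origin; UP is horizontal with |UP| = 55.9 and P on the +x side, so P = (55.90, 0.000). The tangent condition forces KP to be normal to UP, so K = P + (0, -10) = (55.90, -10.00). Since KC ⟂ CJ (tangency), |KJ| = √(10.0² + 35.8²) = 37.17 regardless of where C sits on A1. So J lies on both circle(U, 78.87) and circle(K, 37.17); the below-UP intersection is J = (63.84, -46.31). C is the foot of the tangent from J: C = (47.07, -14.69).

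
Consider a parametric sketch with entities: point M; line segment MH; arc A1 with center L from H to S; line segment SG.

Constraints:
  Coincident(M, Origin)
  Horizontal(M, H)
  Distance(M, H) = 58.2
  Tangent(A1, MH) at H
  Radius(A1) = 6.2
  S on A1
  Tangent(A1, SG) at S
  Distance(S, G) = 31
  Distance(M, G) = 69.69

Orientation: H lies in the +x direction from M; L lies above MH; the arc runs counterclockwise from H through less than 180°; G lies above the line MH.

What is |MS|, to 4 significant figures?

64.71

M is at the origin; M and H share the same y with |MH| = 58.2 and H on the +x side, so H = (58.20, 0.000). Tangency of A1 to MH means the radius LH is perpendicular to MH, so L = H + (0, 6.2) = (58.20, 6.200). Since LS ⟂ SG (tangency), |LG| = √(6.2² + 31.0²) = 31.61 regardless of where S sits on A1. So G lies on both circle(M, 69.69) and circle(L, 31.61); the above-MH intersection is G = (58.54, 37.81). S is the foot of the tangent from G: S = (64.29, 7.350).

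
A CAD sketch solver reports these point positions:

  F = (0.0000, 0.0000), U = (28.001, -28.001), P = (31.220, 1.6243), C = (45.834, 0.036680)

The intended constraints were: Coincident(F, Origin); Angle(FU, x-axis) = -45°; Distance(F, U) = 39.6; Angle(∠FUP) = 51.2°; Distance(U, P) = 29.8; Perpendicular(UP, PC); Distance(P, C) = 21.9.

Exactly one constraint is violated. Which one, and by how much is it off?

Distance(P, C) = 21.9 — off by 7.20.

F = (0.00, 0.00) ✓; FU at -45.00° ✓; |FU| = 39.60 ✓; ∠FUP = 51.20° ✓; |UP| = 29.80 ✓; ∠(UP, PC) = 90.00° ✓; |PC| = 14.70 ✗.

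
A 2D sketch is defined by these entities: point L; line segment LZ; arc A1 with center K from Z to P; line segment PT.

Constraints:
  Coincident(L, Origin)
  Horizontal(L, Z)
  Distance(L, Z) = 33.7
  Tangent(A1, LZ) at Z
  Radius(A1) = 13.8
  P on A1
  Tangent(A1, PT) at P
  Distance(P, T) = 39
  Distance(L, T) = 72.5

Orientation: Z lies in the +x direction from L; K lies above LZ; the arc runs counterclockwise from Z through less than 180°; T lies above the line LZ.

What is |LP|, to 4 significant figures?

49.04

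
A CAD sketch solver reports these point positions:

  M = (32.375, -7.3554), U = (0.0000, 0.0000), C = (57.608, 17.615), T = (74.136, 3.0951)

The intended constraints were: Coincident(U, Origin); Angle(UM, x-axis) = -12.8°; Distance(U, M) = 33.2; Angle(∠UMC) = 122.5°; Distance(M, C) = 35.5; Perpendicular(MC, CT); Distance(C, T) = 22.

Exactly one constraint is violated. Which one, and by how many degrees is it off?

Perpendicular(MC, CT) — off by 4.00°.

U = (0.00, 0.00) ✓; UM at -12.80° ✓; |UM| = 33.20 ✓; ∠UMC = 122.5° ✓; |MC| = 35.50 ✓; ∠(MC, CT) = 86.00° ✗; |CT| = 22.00 ✓.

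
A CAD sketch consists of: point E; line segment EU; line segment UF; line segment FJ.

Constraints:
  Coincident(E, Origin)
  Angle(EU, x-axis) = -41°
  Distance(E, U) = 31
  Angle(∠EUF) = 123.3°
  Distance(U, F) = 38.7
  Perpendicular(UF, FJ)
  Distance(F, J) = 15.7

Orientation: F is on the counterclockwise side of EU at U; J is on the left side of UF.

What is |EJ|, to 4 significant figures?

56.65

∠EUF = 123.3°, so UF runs at -41.0° + (180° − 123.3°) = 15.70° from the x-axis; with |UF| = 38.7, F = U + 38.7·(cos 15.70°, sin 15.70°) = (60.65, -9.866). UF ⟂ FJ; with |FJ| = 15.7 on the left of UF, J = F + 15.7·(-0.2706, 0.9627) = (56.40, 5.249). Then |EJ| = |J − E| = 56.65.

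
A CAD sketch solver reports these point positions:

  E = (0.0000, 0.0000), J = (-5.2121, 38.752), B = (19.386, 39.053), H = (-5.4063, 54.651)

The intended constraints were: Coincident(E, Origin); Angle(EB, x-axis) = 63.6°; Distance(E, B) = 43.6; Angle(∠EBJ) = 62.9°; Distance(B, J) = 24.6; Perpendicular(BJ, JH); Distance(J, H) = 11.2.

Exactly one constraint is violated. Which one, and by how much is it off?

Distance(J, H) = 11.2 — off by 4.70.

E = (0.00, 0.00) ✓; EB at 63.60° ✓; |EB| = 43.60 ✓; ∠EBJ = 62.90° ✓; |BJ| = 24.60 ✓; ∠(BJ, JH) = 90.00° ✓; |JH| = 15.90 ✗.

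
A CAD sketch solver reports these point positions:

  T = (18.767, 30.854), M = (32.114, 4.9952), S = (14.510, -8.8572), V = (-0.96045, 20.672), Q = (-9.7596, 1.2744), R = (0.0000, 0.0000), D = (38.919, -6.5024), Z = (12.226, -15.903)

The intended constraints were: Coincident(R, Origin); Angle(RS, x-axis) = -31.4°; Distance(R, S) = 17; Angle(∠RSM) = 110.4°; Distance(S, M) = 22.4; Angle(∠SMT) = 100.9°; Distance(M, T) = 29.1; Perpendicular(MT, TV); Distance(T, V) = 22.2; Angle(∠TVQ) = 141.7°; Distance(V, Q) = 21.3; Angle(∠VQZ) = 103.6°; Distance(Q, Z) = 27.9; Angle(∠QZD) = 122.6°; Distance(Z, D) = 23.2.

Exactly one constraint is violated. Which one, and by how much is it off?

Distance(Z, D) = 23.2 — off by 5.10.

R = (0.00, 0.00) ✓; RS at -31.40° ✓; |RS| = 17.00 ✓; ∠RSM = 110.4° ✓; |SM| = 22.40 ✓; ∠SMT = 100.9° ✓; |MT| = 29.10 ✓; ∠(MT, TV) = 90.00° ✓; |TV| = 22.20 ✓; ∠TVQ = 141.7° ✓; |VQ| = 21.30 ✓; ∠VQZ = 103.6° ✓; |QZ| = 27.90 ✓; ∠QZD = 122.6° ✓; |ZD| = 28.30 ✗.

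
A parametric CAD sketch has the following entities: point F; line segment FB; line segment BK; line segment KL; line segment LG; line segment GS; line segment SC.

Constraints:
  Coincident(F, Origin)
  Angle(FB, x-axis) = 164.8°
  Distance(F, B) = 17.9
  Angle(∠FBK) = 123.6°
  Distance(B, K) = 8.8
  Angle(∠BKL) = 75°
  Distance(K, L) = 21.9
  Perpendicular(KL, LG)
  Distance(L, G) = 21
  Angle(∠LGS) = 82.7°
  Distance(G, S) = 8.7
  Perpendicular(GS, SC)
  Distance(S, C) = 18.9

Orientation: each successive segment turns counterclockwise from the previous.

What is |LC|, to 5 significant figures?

6.3328

F is at the origin; FB runs at 164.8° with length 17.9, so B = (-17.274, 4.6932). ∠FBK = 123.6° gives BK at -138.80° from the x-axis; with |BK| = 8.8, K = (-23.895, -1.1033). ∠BKL = 75.0° gives KL at -33.800° from the x-axis; with |KL| = 21.9, L = (-5.6965, -13.286). KL is perpendicular to LG, so LG runs at 56.200°; with |LG| = 21.0, G = (5.9857, 4.1645). ∠LGS = 82.7° gives GS at 153.50° from the x-axis; with |GS| = 8.7, S = (-1.8002, 8.0464). The perpendicularity gives SC at right angles to GS, so SC runs at -116.50°; with |SC| = 18.9, C = (-10.233, -8.8678). Then |LC| = |C − L| = 6.3328.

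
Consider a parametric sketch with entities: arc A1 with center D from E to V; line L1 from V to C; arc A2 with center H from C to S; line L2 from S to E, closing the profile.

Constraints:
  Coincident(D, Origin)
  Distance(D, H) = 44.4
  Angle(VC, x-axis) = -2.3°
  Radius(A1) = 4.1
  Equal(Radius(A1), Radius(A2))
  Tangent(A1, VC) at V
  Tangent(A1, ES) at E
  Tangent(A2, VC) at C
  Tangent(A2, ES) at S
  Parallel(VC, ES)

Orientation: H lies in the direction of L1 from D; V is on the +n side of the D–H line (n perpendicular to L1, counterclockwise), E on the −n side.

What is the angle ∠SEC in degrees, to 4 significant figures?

10.46°

The slot axis is L1's direction at -2.3°, so u = (cos -2.3°, sin -2.3°) = (0.9992, -0.04013) and n = (−sin -2.3°, cos -2.3°) = (0.04013, 0.9992). D is at the origin and H lies 44.4 along u from D, so H = 44.4·u = (44.36, -1.782). Tangency of A1 to both parallel lines with radius 4.1 puts V and E at D ± 4.1·n: V = (0.1645, 4.097), E = (-0.1645, -4.097). Equal radii place C and S the same way about H: C = H + 4.1·n = (44.53, 2.315), S = H − 4.1·n = (44.20, -5.879). Then cos ∠SEC = ES·EC / (|ES||EC|), giving 10.46°.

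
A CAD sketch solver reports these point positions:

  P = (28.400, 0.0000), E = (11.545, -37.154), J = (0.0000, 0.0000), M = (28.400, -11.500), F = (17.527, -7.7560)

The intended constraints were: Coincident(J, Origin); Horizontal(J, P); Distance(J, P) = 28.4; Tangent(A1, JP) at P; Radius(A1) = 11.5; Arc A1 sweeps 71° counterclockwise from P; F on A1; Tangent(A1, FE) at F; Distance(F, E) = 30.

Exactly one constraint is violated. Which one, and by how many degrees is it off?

Tangent(A1, FE) at F — off by 7.50°.

J = (0.00, 0.00) ✓; J.y = 0.00, P.y = 0.00 ✓; |JP| = 28.40 ✓; ∠(MP, PJ) = 90.00° ✓; |MP| = 11.50 ✓; bearing(M→F) − bearing(M→P) = 71.00° ✓; |MF| = 11.50 ✓; ∠(MF, FE) = 82.50° ✗; |FE| = 30.00 ✓.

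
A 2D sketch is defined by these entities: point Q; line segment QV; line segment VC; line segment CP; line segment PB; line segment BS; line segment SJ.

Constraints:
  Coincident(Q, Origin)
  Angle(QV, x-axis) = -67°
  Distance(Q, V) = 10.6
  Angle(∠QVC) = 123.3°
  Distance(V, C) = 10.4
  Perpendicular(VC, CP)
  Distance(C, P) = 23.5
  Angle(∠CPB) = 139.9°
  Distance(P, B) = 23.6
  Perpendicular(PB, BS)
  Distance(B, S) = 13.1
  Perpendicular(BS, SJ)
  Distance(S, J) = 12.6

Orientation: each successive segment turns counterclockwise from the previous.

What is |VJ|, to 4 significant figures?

24.42

Q is at the origin; QV runs at -67.0° with length 10.6, so V = (4.142, -9.757). ∠QVC = 123.3° gives VC at -10.30° from the x-axis; with |VC| = 10.4, C = (14.37, -11.62). The perpendicularity gives CP at right angles to VC, so CP runs at 79.70°; with |CP| = 23.5, P = (18.58, 11.50). ∠CPB = 139.9° gives PB at 119.8° from the x-axis; with |PB| = 23.6, B = (6.847, 31.98). PB ⟂ BS, so BS runs at -150.2°; with |BS| = 13.1, S = (-4.520, 25.47). BS ⟂ SJ, so SJ runs at -60.20°; with |SJ| = 12.6, J = (1.742, 14.54). Then |VJ| = |J − V| = 24.42.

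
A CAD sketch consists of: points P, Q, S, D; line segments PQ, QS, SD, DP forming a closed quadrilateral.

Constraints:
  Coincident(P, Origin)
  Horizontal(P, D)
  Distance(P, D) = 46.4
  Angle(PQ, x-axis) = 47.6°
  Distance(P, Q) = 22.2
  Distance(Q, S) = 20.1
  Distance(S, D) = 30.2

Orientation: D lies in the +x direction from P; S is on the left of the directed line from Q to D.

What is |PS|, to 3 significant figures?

41.8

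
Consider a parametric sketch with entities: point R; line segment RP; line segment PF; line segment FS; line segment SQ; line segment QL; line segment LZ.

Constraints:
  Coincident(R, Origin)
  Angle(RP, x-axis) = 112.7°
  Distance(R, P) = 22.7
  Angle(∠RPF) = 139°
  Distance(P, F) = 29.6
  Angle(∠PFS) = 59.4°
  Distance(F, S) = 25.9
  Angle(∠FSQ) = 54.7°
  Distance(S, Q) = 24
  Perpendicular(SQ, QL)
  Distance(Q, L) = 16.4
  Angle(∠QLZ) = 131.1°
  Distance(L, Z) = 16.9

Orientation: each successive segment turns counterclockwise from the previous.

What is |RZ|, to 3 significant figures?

55.9

R is at the origin; RP runs at 112.7° with length 22.7, so P = (-8.76, 20.9). ∠RPF = 139.0° gives PF at 154° from the x-axis; with |PF| = 29.6, F = (-35.3, 34.1). ∠PFS = 59.4° gives FS at -85.7° from the x-axis; with |FS| = 25.9, S = (-33.4, 8.23). ∠FSQ = 54.7° gives SQ at 39.6° from the x-axis; with |SQ| = 24.0, Q = (-14.9, 23.5). SQ ⟂ QL, so QL runs at 130°; with |QL| = 16.4, L = (-25.3, 36.2). ∠QLZ = 131.1° gives LZ at 178° from the x-axis; with |LZ| = 16.9, Z = (-42.2, 36.6). Then |RZ| = |Z − R| = 55.9.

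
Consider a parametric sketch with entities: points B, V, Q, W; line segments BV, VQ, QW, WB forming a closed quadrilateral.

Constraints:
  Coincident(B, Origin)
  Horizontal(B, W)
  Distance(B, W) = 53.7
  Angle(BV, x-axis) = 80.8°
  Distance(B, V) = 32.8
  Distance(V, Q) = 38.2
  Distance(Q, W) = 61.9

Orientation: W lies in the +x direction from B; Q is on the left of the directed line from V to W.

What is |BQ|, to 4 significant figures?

67.19

B is at the origin; B and W share the same y with |BW| = 53.7 and W in +x, so W = (53.7, 0). BV runs at 80.8° with |BV| = 32.8, so V = (5.244, 32.38). Q is determined by |VQ| = 38.2 and |QW| = 61.9 together: it lies at the intersection of circle(V, 38.2) and circle(W, 61.9). With |VW| = 58.28, the foot of the radical line on VW is 8.785 from V and the perpendicular offset is √(38.2² − 8.785²) = 37.18. Taking the left-of-VW solution: Q = (33.20, 58.41).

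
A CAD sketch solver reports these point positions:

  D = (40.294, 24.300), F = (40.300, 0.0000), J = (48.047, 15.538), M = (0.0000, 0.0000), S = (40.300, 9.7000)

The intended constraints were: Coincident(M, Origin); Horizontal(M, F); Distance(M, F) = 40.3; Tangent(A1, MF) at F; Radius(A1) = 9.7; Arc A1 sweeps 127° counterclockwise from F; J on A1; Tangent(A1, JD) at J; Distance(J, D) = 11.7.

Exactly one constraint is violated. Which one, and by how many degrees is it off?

Tangent(A1, JD) at J — off by 4.50°.

M = (0.00, 0.00) ✓; M.y = 0.00, F.y = 0.00 ✓; |MF| = 40.30 ✓; ∠(SF, FM) = 90.00° ✓; |SF| = 9.700 ✓; bearing(S→J) − bearing(S→F) = 127.0° ✓; |SJ| = 9.700 ✓; ∠(SJ, JD) = 85.50° ✗; |JD| = 11.70 ✓.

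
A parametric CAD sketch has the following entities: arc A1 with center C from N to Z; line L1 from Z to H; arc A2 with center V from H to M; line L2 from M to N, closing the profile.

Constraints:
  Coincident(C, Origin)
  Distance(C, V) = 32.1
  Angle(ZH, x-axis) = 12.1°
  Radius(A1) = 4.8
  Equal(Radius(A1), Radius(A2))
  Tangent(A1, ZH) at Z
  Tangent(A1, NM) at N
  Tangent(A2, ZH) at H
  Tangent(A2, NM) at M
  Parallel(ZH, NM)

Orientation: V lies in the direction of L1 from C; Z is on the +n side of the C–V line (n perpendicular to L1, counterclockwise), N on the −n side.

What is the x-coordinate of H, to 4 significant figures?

30.38

Tangency of A1 to both parallel lines with radius 4.8 puts Z and N at C ± 4.8·n: Z = (-1.006, 4.693), N = (1.006, -4.693). Equal radii place H and M the same way about V: H = V + 4.8·n = (30.38, 11.42), M = V − 4.8·n = (32.39, 2.035). So H.x = 30.38.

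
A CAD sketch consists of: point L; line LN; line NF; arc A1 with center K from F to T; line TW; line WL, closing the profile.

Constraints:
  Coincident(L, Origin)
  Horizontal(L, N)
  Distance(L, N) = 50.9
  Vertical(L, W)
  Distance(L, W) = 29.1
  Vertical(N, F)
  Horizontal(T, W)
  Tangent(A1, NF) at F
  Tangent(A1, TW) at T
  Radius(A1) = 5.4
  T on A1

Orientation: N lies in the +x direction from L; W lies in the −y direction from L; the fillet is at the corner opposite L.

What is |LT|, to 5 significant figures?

54.010

L is at the origin; L and N share the same y with |LN| = 50.9 and N on the +x side, so N = (50.900, 0.0000). LW is vertical with |LW| = 29.1 and W on the −y side, so W = (0.0000, -29.100). The virtual corner opposite L is at (50.900, -29.100). A1 meets NF tangentially, so KF is at right angles to NF and A1 meets TW tangentially, so KT is at right angles to TW, with radius 5.4, so the center K sits 5.4 in from both sides at K = (45.500, -23.700). That places the tangent points at F = (50.900, -23.700) on NF and T = (45.500, -29.100) on TW. Then |LT| = |T − L| = 54.010.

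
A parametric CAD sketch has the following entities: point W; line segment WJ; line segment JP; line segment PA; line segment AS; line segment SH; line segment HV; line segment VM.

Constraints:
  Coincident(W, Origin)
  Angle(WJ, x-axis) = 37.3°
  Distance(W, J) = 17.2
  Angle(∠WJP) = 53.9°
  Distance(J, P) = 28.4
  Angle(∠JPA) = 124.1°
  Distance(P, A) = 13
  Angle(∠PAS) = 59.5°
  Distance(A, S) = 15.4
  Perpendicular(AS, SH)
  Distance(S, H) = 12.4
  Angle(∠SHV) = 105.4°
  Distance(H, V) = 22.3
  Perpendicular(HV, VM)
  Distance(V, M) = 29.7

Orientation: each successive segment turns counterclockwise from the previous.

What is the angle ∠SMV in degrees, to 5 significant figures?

55.264°

W is at the origin; WJ runs at 37.3° with length 17.2, so J = (13.682, 10.423). ∠WJP = 53.9° gives JP at 163.40° from the x-axis; with |JP| = 28.4, P = (-13.534, 18.537). ∠JPA = 124.1° gives PA at -140.70° from the x-axis; with |PA| = 13.0, A = (-23.594, 10.303). ∠PAS = 59.5° gives AS at -20.200° from the x-axis; with |AS| = 15.4, S = (-9.1413, 4.9850). The perpendicularity gives SH at right angles to AS, so SH runs at 69.800°; with |SH| = 12.4, H = (-4.8596, 16.622). ∠SHV = 105.4° gives HV at 144.40° from the x-axis; with |HV| = 22.3, V = (-22.992, 29.604). The perpendicularity gives VM at right angles to HV, so VM runs at -125.60°; with |VM| = 29.7, M = (-40.281, 5.4546). Then cos ∠SMV = MS·MV / (|MS||MV|), giving 55.264°.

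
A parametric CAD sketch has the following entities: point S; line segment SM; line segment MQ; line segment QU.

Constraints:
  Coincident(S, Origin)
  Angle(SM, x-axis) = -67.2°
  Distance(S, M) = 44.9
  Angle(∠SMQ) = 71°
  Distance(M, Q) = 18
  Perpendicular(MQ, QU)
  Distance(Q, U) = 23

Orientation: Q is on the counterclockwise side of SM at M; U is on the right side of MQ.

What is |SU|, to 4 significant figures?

65.54

S is at the origin; SM runs at -67.2° with length 44.9, so M = 44.9·(cos -67.2°, sin -67.2°) = (17.40, -41.39). ∠SMQ = 71.0°, so MQ runs at -67.2° + (180° − 71.0°) = 41.80° from the x-axis; with |MQ| = 18.0, Q = M + 18.0·(cos 41.80°, sin 41.80°) = (30.82, -29.39). MQ is perpendicular to QU; with |QU| = 23.0 on the right of MQ, U = Q + 23.0·(0.6665, -0.7455) = (46.15, -46.54). Then |SU| = |U − S| = 65.54.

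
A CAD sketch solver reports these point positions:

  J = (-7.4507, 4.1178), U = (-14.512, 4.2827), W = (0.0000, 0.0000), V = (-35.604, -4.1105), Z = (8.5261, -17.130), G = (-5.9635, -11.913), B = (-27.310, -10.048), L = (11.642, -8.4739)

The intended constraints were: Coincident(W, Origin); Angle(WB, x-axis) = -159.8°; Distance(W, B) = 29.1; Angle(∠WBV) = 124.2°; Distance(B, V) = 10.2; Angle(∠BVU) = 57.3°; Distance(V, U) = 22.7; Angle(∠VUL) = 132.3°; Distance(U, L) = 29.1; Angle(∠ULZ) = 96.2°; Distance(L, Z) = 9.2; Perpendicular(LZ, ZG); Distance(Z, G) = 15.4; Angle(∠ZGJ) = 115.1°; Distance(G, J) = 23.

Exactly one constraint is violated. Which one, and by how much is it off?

Distance(G, J) = 23 — off by 6.90.

W = (0.00, 0.00) ✓; WB at -159.8° ✓; |WB| = 29.10 ✓; ∠WBV = 124.2° ✓; |BV| = 10.20 ✓; ∠BVU = 57.30° ✓; |VU| = 22.70 ✓; ∠VUL = 132.3° ✓; |UL| = 29.10 ✓; ∠ULZ = 96.20° ✓; |LZ| = 9.200 ✓; ∠(LZ, ZG) = 90.00° ✓; |ZG| = 15.40 ✓; ∠ZGJ = 115.1° ✓; |GJ| = 16.10 ✗.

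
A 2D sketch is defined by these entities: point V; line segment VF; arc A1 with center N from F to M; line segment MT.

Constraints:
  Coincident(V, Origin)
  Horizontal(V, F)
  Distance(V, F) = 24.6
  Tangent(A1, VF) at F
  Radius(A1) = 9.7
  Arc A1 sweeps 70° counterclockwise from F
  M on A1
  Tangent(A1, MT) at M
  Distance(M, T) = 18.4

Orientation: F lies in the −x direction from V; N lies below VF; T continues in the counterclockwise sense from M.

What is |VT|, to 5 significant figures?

46.487

On A1, F sits at bearing 90° from N; a 70° counterclockwise sweep puts M at bearing 160°, so M = N + 9.7·(cos 160°, sin 160°) = (-33.715, -6.3824). Since A1 is tangent to MT there, NM ⟂ MT, so MT runs along (−sin 160°, cos 160°); with |MT| = 18.4, T = (-40.008, -23.673). Then |VT| = |T − V| = 46.487.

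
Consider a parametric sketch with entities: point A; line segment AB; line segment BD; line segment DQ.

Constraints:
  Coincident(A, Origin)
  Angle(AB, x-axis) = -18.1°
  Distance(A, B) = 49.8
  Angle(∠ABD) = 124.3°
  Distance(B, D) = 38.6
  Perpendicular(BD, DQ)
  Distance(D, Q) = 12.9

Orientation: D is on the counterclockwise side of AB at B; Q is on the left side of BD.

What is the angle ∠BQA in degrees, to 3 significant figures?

41.4°

∠ABD = 124.3°, so BD runs at -18.1° + (180° − 124.3°) = 37.6° from the x-axis; with |BD| = 38.6, D = B + 38.6·(cos 37.6°, sin 37.6°) = (77.9, 8.08). BD is perpendicular to DQ; with |DQ| = 12.9 on the left of BD, Q = D + 12.9·(-0.610, 0.792) = (70.0, 18.3). Then cos ∠BQA = QB·QA / (|QB||QA|), giving 41.4°.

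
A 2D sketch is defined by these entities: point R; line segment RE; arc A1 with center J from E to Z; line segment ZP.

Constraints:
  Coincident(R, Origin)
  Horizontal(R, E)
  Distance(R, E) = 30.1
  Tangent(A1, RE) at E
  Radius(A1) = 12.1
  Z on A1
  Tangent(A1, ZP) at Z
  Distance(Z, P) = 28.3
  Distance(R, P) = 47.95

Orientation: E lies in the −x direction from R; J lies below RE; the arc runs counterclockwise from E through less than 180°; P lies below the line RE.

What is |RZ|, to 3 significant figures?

44.3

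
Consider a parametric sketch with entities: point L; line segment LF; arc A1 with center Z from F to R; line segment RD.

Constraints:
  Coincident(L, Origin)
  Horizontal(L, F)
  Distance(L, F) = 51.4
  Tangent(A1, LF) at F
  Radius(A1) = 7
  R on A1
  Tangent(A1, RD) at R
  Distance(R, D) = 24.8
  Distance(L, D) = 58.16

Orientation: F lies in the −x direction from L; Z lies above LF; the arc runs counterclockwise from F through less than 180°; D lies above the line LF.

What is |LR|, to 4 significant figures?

45.20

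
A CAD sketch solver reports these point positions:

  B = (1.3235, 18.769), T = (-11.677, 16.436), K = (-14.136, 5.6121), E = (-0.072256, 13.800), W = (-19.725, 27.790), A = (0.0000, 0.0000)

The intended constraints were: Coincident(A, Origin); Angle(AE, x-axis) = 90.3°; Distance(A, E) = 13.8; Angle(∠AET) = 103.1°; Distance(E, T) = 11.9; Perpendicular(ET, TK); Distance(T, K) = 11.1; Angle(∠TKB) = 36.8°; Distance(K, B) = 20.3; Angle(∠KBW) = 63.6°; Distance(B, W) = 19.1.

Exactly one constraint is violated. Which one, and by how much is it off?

Distance(B, W) = 19.1 — off by 3.80.

A = (0.00, 0.00) ✓; AE at 90.30° ✓; |AE| = 13.80 ✓; ∠AET = 103.1° ✓; |ET| = 11.90 ✓; ∠(ET, TK) = 90.00° ✓; |TK| = 11.10 ✓; ∠TKB = 36.80° ✓; |KB| = 20.30 ✓; ∠KBW = 63.60° ✓; |BW| = 22.90 ✗.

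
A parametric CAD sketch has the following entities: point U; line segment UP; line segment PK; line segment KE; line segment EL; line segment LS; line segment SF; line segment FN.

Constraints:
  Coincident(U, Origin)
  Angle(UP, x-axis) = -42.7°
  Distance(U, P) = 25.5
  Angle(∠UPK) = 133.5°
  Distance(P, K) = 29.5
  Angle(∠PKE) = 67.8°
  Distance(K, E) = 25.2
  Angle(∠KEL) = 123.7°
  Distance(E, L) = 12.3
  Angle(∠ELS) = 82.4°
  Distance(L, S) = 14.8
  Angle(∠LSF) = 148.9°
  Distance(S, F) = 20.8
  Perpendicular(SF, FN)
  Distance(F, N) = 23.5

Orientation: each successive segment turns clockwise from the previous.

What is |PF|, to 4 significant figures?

18.05

U is at the origin; UP runs at -42.7° with length 25.5, so P = (18.74, -17.29). ∠UPK = 133.5° gives PK at -89.20° from the x-axis; with |PK| = 29.5, K = (19.15, -46.79). ∠PKE = 67.8° gives KE at 158.6° from the x-axis; with |KE| = 25.2, E = (-4.310, -37.60). ∠KEL = 123.7° gives EL at 102.3° from the x-axis; with |EL| = 12.3, L = (-6.931, -25.58). ∠ELS = 82.4° gives LS at 4.700° from the x-axis; with |LS| = 14.8, S = (7.820, -24.36). ∠LSF = 148.9° gives SF at -26.40° from the x-axis; with |SF| = 20.8, F = (26.45, -33.61). Then |PF| = |F − P| = 18.05.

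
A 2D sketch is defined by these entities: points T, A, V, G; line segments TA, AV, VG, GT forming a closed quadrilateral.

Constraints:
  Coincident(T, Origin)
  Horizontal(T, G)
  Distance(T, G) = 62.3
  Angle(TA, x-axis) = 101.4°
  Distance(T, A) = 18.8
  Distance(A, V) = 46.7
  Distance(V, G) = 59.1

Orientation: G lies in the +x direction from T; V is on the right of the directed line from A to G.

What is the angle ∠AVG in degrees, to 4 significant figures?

79.82°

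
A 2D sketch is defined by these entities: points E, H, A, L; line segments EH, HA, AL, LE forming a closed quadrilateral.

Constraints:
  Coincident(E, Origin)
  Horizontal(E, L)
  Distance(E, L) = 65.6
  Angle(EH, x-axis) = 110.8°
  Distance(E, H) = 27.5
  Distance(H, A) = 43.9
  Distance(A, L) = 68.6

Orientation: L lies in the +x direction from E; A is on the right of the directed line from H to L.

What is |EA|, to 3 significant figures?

17.3

Checks: EH at 110.8° ✓; |HA| = 43.90 ✓; |AL| = 68.60 ✓.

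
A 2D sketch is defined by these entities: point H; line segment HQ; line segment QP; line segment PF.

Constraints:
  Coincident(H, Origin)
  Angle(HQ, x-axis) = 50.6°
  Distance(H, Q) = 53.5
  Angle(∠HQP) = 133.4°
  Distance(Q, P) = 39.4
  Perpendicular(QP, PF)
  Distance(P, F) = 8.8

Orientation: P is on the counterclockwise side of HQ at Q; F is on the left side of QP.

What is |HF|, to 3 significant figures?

81.9

H is at the origin; HQ runs at 50.6° with length 53.5, so Q = 53.5·(cos 50.6°, sin 50.6°) = (34.0, 41.3). ∠HQP = 133.4°, so QP runs at 50.6° + (180° − 133.4°) = 97.2° from the x-axis; with |QP| = 39.4, P = Q + 39.4·(cos 97.2°, sin 97.2°) = (29.0, 80.4). The perpendicularity gives PF at right angles to QP; with |PF| = 8.8 on the left of QP, F = P + 8.8·(-0.992, -0.125) = (20.3, 79.3). Then |HF| = |F − H| = 81.9.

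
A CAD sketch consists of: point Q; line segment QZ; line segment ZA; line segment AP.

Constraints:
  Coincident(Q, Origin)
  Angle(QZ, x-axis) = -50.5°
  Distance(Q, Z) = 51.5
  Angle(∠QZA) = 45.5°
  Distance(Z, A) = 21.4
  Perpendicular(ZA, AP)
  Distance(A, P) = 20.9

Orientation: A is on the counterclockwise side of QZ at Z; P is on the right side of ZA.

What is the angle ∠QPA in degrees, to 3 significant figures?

14.3°

Q is at the origin; QZ runs at -50.5° with length 51.5, so Z = 51.5·(cos -50.5°, sin -50.5°) = (32.8, -39.7). ∠QZA = 45.5°, so ZA runs at -50.5° + (180° − 45.5°) = 84.0° from the x-axis; with |ZA| = 21.4, A = Z + 21.4·(cos 84.0°, sin 84.0°) = (35.0, -18.5). ZA is perpendicular to AP; with |AP| = 20.9 on the right of ZA, P = A + 20.9·(0.995, -0.105) = (55.8, -20.6). Then cos ∠QPA = PQ·PA / (|PQ||PA|), giving 14.3°.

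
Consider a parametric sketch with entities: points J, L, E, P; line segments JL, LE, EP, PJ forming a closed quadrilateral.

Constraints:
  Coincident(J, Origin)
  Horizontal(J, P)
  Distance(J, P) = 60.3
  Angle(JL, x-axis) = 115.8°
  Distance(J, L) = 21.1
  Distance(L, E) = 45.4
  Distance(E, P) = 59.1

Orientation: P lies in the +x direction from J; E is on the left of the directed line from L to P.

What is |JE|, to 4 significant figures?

54.45

Checks: |LE| = 45.40 ✓; |EP| = 59.10 ✓.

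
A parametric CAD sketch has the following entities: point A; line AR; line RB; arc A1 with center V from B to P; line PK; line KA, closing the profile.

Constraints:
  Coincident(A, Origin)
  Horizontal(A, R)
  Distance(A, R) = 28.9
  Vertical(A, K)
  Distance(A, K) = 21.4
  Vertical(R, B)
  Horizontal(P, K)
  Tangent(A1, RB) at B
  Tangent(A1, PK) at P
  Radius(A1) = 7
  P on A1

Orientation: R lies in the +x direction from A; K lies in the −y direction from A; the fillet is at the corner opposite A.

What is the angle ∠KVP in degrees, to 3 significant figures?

72.3°

The virtual corner opposite A is at (28.9, -21.4). Tangency of A1 to RB means the radius VB is perpendicular to RB and since A1 is tangent to PK there, VP ⟂ PK, with radius 7.0, so the center V sits 7.0 in from both sides at V = (21.9, -14.4). That places the tangent points at B = (28.9, -14.4) on RB and P = (21.9, -21.4) on PK. Then cos ∠KVP = VK·VP / (|VK||VP|), giving 72.3°.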